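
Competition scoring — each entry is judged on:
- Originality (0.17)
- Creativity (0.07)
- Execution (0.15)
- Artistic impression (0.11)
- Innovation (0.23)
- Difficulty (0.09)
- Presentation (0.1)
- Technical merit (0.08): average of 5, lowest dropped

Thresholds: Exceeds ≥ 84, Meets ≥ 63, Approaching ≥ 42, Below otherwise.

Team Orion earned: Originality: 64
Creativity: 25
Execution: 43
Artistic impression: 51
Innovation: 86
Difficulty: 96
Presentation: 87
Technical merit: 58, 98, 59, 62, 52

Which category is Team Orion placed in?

Meets

Technical merit: drop 52 → average of remaining 4 = 277/4 = 69.25
Weighted total:
  Originality 64 × 0.17 = 10.88
  Creativity 25 × 0.07 = 1.75
  Execution 43 × 0.15 = 6.45
  Artistic impression 51 × 0.11 = 5.61
  Innovation 86 × 0.23 = 19.78
  Difficulty 96 × 0.09 = 8.64
  Presentation 87 × 0.1 = 8.7
  Technical merit 69.25 × 0.08 = 5.54
Sum = 67.35
67.35 is ≥ 63 and < 84 → Meets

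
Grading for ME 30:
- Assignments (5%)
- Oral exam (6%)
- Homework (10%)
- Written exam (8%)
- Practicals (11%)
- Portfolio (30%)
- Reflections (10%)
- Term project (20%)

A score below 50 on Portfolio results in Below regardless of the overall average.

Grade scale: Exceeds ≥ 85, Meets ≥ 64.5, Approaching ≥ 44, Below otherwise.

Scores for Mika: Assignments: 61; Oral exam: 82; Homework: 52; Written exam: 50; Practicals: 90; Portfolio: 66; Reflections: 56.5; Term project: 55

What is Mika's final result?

Approaching

Portfolio score 66 ≥ 50: minimum met.
Weighted total:
  Assignments 61 × 0.05 = 3.05
  Oral exam 82 × 0.06 = 4.92
  Homework 52 × 0.1 = 5.2
  Written exam 50 × 0.08 = 4
  Practicals 90 × 0.11 = 9.9
  Portfolio 66 × 0.3 = 19.8
  Reflections 56.5 × 0.1 = 5.65
  Term project 55 × 0.2 = 11
Sum = 63.52
63.52 is ≥ 44 and < 64.5 → Approaching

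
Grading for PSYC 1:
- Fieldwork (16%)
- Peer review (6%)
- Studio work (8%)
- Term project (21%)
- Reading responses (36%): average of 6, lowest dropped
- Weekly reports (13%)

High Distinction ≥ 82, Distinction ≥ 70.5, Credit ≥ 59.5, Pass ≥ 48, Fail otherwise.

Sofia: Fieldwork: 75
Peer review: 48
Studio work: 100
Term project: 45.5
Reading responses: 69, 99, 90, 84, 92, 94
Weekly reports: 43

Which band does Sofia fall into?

Reading responses: drop 69 → average of remaining 5 = 459/5 = 91.8
Weighted total:
  Fieldwork 75 × 0.16 = 12
  Peer review 48 × 0.06 = 2.88
  Studio work 100 × 0.08 = 8
  Term project 45.5 × 0.21 = 9.555
  Reading responses 91.8 × 0.36 = 33.048
  Weekly reports 43 × 0.13 = 5.59
Sum = 71.073
71.073 is ≥ 70.5 and < 82 → Distinction

Distinction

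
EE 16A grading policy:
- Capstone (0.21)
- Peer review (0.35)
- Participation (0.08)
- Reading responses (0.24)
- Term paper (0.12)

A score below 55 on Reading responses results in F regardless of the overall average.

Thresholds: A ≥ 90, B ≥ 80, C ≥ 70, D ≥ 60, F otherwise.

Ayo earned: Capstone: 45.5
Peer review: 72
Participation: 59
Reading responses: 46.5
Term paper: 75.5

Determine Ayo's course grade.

F

Reading responses score 46.5 < 55: minimum not met.
Weighted total:
  Capstone 45.5 × 0.21 = 9.555
  Peer review 72 × 0.35 = 25.2
  Participation 59 × 0.08 = 4.72
  Reading responses 46.5 × 0.24 = 11.16
  Term paper 75.5 × 0.12 = 9.06
Sum = 59.695
Because the Reading responses minimum was not met, the result is F.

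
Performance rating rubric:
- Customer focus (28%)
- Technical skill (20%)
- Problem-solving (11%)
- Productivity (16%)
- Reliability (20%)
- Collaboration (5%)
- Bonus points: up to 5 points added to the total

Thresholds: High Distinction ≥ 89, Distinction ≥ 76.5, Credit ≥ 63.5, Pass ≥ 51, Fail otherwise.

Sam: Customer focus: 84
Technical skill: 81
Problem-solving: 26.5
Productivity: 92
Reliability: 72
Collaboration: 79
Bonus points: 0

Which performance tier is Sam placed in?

Weighted total:
  Customer focus 84 × 0.28 = 23.52
  Technical skill 81 × 0.2 = 16.2
  Problem-solving 26.5 × 0.11 = 2.915
  Productivity 92 × 0.16 = 14.72
  Reliability 72 × 0.2 = 14.4
  Collaboration 79 × 0.05 = 3.95
Sum = 75.705
Bonus points: 75.705 + 0 = 75.705
75.705 is ≥ 63.5 and < 76.5 → Credit

Credit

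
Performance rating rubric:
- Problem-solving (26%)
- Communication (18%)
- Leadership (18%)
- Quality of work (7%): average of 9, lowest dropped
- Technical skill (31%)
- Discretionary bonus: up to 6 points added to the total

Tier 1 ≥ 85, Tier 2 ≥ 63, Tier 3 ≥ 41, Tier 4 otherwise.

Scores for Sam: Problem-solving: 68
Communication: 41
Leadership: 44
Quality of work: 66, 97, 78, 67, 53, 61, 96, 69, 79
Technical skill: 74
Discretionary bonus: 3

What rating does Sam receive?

Tier 2

Quality of work: drop 53 → average of remaining 8 = 613/8 = 76.625
Weighted total:
  Problem-solving 68 × 0.26 = 17.68
  Communication 41 × 0.18 = 7.38
  Leadership 44 × 0.18 = 7.92
  Quality of work 76.625 × 0.07 = 5.36375
  Technical skill 74 × 0.31 = 22.94
Sum = 61.28375
Discretionary bonus: 61.28375 + 3 = 64.28375
64.28375 is ≥ 63 and < 85 → Tier 2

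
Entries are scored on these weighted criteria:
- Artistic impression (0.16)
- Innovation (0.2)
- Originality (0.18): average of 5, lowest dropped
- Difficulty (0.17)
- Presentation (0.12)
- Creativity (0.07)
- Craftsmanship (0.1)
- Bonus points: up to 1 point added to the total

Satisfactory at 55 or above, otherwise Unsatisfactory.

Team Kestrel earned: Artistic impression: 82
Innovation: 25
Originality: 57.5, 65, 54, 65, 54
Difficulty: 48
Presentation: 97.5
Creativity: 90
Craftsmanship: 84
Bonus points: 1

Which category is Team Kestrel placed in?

Originality: drop 54 → average of remaining 4 = 241.5/4 = 60.375
Weighted total:
  Artistic impression 82 × 0.16 = 13.12
  Innovation 25 × 0.2 = 5
  Originality 60.375 × 0.18 = 10.8675
  Difficulty 48 × 0.17 = 8.16
  Presentation 97.5 × 0.12 = 11.7
  Creativity 90 × 0.07 = 6.3
  Craftsmanship 84 × 0.1 = 8.4
Sum = 63.5475
Bonus points: 63.5475 + 1 = 64.5475
64.5475 ≥ 55 → Satisfactory

Satisfactory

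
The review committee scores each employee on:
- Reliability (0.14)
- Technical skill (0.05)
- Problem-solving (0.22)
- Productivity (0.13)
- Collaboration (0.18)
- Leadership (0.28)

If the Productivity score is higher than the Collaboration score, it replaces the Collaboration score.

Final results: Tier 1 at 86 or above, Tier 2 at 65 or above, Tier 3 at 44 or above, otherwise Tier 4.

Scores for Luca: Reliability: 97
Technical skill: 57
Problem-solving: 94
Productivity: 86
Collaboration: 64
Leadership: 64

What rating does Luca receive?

Productivity (86) > Collaboration (64), so Collaboration counts as 86.
Weighted total:
  Reliability 97 × 0.14 = 13.58
  Technical skill 57 × 0.05 = 2.85
  Problem-solving 94 × 0.22 = 20.68
  Productivity 86 × 0.13 = 11.18
  Collaboration 86 × 0.18 = 15.48
  Leadership 64 × 0.28 = 17.92
Sum = 81.69
81.69 is ≥ 65 and < 86 → Tier 2

Tier 2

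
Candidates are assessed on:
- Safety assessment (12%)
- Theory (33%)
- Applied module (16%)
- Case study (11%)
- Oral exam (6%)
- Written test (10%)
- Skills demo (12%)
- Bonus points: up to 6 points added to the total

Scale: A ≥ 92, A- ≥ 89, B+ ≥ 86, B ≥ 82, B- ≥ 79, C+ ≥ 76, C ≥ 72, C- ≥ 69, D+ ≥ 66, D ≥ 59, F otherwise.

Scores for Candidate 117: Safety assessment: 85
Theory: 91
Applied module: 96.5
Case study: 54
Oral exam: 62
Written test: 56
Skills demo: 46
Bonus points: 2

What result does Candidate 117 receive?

Weighted total:
  Safety assessment 85 × 0.12 = 10.2
  Theory 91 × 0.33 = 30.03
  Applied module 96.5 × 0.16 = 15.44
  Case study 54 × 0.11 = 5.94
  Oral exam 62 × 0.06 = 3.72
  Written test 56 × 0.1 = 5.6
  Skills demo 46 × 0.12 = 5.52
Sum = 76.45
Bonus points: 76.45 + 2 = 78.45
78.45 is ≥ 76 and < 79 → C+

C+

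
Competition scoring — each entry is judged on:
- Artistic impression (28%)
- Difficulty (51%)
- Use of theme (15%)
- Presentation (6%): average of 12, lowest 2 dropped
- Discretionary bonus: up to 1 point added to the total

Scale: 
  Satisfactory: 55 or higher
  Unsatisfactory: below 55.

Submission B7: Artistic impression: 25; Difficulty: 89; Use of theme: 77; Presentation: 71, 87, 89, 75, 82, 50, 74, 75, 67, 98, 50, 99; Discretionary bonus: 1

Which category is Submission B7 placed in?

Presentation: drop 50, 50 → average of remaining 10 = 817/10 = 81.7
Weighted total:
  Artistic impression 25 × 0.28 = 7
  Difficulty 89 × 0.51 = 45.39
  Use of theme 77 × 0.15 = 11.55
  Presentation 81.7 × 0.06 = 4.902
Sum = 68.842
Discretionary bonus: 68.842 + 1 = 69.842
69.842 ≥ 55 → Satisfactory

Satisfactory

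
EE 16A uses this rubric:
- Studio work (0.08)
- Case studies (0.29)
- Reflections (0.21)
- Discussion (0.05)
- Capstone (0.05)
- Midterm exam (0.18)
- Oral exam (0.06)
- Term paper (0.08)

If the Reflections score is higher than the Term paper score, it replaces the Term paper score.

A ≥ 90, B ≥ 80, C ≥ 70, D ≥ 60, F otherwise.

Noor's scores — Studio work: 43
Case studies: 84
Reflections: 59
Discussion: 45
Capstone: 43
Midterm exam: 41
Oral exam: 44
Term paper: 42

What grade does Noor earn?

F

Reflections (59) > Term paper (42), so Term paper counts as 59.
Weighted total:
  Studio work 43 × 0.08 = 3.44
  Case studies 84 × 0.29 = 24.36
  Reflections 59 × 0.21 = 12.39
  Discussion 45 × 0.05 = 2.25
  Capstone 43 × 0.05 = 2.15
  Midterm exam 41 × 0.18 = 7.38
  Oral exam 44 × 0.06 = 2.64
  Term paper 59 × 0.08 = 4.72
Sum = 59.33
59.33 < 60 → F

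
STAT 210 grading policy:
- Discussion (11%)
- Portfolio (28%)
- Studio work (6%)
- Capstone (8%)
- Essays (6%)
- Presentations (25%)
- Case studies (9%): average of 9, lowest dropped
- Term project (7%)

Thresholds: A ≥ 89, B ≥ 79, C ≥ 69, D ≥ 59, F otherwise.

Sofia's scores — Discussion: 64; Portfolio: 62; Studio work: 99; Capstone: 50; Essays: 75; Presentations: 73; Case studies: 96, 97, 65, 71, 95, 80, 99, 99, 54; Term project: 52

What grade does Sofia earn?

D

Case studies: drop 54 → average of remaining 8 = 702/8 = 87.75
Weighted total:
  Discussion 64 × 0.11 = 7.04
  Portfolio 62 × 0.28 = 17.36
  Studio work 99 × 0.06 = 5.94
  Capstone 50 × 0.08 = 4
  Essays 75 × 0.06 = 4.5
  Presentations 73 × 0.25 = 18.25
  Case studies 87.75 × 0.09 = 7.8975
  Term project 52 × 0.07 = 3.64
Sum = 68.6275
68.6275 is ≥ 59 and < 69 → D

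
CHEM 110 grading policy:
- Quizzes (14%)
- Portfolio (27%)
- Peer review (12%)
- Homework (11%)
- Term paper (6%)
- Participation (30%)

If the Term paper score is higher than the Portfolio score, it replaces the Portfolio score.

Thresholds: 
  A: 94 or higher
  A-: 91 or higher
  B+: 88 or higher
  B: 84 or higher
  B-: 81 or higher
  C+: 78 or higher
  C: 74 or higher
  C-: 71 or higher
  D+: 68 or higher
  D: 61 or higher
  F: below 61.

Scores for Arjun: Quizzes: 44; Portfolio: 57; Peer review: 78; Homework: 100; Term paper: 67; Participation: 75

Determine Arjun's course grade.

Term paper (67) > Portfolio (57), so Portfolio counts as 67.
Weighted total:
  Quizzes 44 × 0.14 = 6.16
  Portfolio 67 × 0.27 = 18.09
  Peer review 78 × 0.12 = 9.36
  Homework 100 × 0.11 = 11
  Term paper 67 × 0.06 = 4.02
  Participation 75 × 0.3 = 22.5
Sum = 71.13
71.13 is ≥ 71 and < 74 → C-

C-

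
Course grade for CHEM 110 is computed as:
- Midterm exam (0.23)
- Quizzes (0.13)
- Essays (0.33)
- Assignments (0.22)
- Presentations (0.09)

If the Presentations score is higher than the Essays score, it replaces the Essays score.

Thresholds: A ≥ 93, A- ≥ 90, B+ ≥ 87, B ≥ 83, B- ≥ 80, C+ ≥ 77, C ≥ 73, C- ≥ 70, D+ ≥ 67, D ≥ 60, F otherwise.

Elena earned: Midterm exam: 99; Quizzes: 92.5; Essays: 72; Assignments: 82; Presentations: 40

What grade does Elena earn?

Presentations (40) ≤ Essays (72), so Essays stays at 72.
Weighted total:
  Midterm exam 99 × 0.23 = 22.77
  Quizzes 92.5 × 0.13 = 12.025
  Essays 72 × 0.33 = 23.76
  Assignments 82 × 0.22 = 18.04
  Presentations 40 × 0.09 = 3.6
Sum = 80.195
80.195 is ≥ 80 and < 83 → B-

B-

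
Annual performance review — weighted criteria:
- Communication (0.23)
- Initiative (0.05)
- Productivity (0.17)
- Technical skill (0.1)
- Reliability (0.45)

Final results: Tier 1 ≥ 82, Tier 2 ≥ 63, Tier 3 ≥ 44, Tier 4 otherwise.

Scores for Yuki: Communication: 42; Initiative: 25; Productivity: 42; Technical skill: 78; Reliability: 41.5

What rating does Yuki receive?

Weighted total:
  Communication 42 × 0.23 = 9.66
  Initiative 25 × 0.05 = 1.25
  Productivity 42 × 0.17 = 7.14
  Technical skill 78 × 0.1 = 7.8
  Reliability 41.5 × 0.45 = 18.675
Sum = 44.525
44.525 is ≥ 44 and < 63 → Tier 3

Tier 3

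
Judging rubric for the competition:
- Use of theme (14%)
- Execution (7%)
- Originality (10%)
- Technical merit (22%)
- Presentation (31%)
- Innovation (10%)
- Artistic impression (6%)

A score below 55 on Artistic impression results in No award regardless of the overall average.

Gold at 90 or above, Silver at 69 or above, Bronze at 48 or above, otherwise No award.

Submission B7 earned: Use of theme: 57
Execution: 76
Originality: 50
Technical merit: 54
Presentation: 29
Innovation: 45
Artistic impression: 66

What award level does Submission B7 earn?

Artistic impression score 66 ≥ 55: minimum met.
Weighted total:
  Use of theme 57 × 0.14 = 7.98
  Execution 76 × 0.07 = 5.32
  Originality 50 × 0.1 = 5
  Technical merit 54 × 0.22 = 11.88
  Presentation 29 × 0.31 = 8.99
  Innovation 45 × 0.1 = 4.5
  Artistic impression 66 × 0.06 = 3.96
Sum = 47.63
47.63 < 48 → No award

No award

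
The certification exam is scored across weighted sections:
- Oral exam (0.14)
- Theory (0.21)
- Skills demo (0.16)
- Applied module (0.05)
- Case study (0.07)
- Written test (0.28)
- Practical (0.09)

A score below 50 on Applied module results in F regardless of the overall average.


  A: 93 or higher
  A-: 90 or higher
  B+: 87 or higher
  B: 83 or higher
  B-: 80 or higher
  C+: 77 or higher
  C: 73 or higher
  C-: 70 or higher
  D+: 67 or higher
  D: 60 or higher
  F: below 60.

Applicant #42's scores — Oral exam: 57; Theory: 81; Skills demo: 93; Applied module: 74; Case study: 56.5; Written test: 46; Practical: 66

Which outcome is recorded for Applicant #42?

D

Applied module score 74 ≥ 50: minimum met.
Weighted total:
  Oral exam 57 × 0.14 = 7.98
  Theory 81 × 0.21 = 17.01
  Skills demo 93 × 0.16 = 14.88
  Applied module 74 × 0.05 = 3.7
  Case study 56.5 × 0.07 = 3.955
  Written test 46 × 0.28 = 12.88
  Practical 66 × 0.09 = 5.94
Sum = 66.345
66.345 is ≥ 60 and < 67 → D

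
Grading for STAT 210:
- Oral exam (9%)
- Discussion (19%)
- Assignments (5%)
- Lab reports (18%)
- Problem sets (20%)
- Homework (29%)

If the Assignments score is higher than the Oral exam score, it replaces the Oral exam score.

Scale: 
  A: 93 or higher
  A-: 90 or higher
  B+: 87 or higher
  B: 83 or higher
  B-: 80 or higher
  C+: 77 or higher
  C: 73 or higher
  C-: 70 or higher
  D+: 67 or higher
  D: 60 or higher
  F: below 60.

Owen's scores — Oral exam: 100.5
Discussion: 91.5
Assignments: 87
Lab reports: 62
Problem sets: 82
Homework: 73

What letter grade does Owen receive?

Assignments (87) ≤ Oral exam (100.5), so Oral exam stays at 100.5.
Weighted total:
  Oral exam 100.5 × 0.09 = 9.045
  Discussion 91.5 × 0.19 = 17.385
  Assignments 87 × 0.05 = 4.35
  Lab reports 62 × 0.18 = 11.16
  Problem sets 82 × 0.2 = 16.4
  Homework 73 × 0.29 = 21.17
Sum = 79.51
79.51 is ≥ 77 and < 80 → C+

C+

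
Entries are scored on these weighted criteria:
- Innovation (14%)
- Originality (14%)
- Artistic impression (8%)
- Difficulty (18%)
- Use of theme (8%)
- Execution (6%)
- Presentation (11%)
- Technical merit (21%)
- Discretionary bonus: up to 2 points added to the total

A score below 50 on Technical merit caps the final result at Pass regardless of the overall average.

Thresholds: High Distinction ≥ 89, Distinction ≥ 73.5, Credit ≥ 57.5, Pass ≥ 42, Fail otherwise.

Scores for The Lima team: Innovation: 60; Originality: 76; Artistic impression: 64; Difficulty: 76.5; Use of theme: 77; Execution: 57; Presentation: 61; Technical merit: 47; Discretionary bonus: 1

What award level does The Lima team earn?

Technical merit score 47 < 50: minimum not met.
Weighted total:
  Innovation 60 × 0.14 = 8.4
  Originality 76 × 0.14 = 10.64
  Artistic impression 64 × 0.08 = 5.12
  Difficulty 76.5 × 0.18 = 13.77
  Use of theme 77 × 0.08 = 6.16
  Execution 57 × 0.06 = 3.42
  Presentation 61 × 0.11 = 6.71
  Technical merit 47 × 0.21 = 9.87
Sum = 64.09
Discretionary bonus: 64.09 + 1 = 65.09
65.09 would be Credit; cap at Pass applies → Pass.

Pass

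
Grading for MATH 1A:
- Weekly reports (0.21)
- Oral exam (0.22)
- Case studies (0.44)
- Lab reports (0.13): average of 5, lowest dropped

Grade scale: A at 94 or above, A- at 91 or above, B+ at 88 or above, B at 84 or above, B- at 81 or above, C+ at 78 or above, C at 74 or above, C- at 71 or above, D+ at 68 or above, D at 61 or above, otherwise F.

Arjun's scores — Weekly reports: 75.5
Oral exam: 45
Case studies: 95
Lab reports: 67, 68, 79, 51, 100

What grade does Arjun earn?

Lab reports: drop 51 → average of remaining 4 = 314/4 = 78.5
Weighted total:
  Weekly reports 75.5 × 0.21 = 15.855
  Oral exam 45 × 0.22 = 9.9
  Case studies 95 × 0.44 = 41.8
  Lab reports 78.5 × 0.13 = 10.205
Sum = 77.76
77.76 is ≥ 74 and < 78 → C

C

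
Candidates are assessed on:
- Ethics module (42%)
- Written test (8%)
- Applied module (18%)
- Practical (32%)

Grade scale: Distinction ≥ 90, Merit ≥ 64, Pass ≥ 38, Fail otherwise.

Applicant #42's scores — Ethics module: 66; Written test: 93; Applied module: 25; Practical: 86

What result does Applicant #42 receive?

Weighted total:
  Ethics module 66 × 0.42 = 27.72
  Written test 93 × 0.08 = 7.44
  Applied module 25 × 0.18 = 4.5
  Practical 86 × 0.32 = 27.52
Sum = 67.18
67.18 is ≥ 64 and < 90 → Merit

Merit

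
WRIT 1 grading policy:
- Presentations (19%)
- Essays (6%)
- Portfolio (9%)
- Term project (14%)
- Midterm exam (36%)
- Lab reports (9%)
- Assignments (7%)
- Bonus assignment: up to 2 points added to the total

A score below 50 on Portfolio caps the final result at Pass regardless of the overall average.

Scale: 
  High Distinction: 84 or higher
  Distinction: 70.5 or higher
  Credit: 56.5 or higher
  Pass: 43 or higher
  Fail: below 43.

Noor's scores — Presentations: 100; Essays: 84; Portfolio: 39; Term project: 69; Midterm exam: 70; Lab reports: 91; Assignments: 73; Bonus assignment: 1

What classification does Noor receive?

Portfolio score 39 < 50: minimum not met.
Weighted total:
  Presentations 100 × 0.19 = 19
  Essays 84 × 0.06 = 5.04
  Portfolio 39 × 0.09 = 3.51
  Term project 69 × 0.14 = 9.66
  Midterm exam 70 × 0.36 = 25.2
  Lab reports 91 × 0.09 = 8.19
  Assignments 73 × 0.07 = 5.11
Sum = 75.71
Bonus assignment: 75.71 + 1 = 76.71
76.71 would be Distinction; cap at Pass applies → Pass.

Pass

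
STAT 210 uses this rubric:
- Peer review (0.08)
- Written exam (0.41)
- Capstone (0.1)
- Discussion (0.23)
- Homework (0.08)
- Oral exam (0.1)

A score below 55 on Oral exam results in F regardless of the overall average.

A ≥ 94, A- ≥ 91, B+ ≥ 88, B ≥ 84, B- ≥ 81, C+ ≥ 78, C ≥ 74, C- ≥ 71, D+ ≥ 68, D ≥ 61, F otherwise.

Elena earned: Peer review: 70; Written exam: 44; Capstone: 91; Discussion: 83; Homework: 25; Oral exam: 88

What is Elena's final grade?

Oral exam score 88 ≥ 55: minimum met.
Weighted total:
  Peer review 70 × 0.08 = 5.6
  Written exam 44 × 0.41 = 18.04
  Capstone 91 × 0.1 = 9.1
  Discussion 83 × 0.23 = 19.09
  Homework 25 × 0.08 = 2
  Oral exam 88 × 0.1 = 8.8
Sum = 62.63
62.63 is ≥ 61 and < 68 → D

D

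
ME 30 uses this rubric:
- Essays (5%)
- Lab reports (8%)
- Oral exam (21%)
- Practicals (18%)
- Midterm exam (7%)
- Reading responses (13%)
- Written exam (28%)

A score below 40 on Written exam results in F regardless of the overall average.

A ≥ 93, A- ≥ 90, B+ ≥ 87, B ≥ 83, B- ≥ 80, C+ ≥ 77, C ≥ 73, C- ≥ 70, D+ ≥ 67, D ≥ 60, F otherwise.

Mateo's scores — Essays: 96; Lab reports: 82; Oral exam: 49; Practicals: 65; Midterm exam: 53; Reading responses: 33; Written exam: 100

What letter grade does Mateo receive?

Written exam score 100 ≥ 40: minimum met.
Weighted total:
  Essays 96 × 0.05 = 4.8
  Lab reports 82 × 0.08 = 6.56
  Oral exam 49 × 0.21 = 10.29
  Practicals 65 × 0.18 = 11.7
  Midterm exam 53 × 0.07 = 3.71
  Reading responses 33 × 0.13 = 4.29
  Written exam 100 × 0.28 = 28
Sum = 69.35
69.35 is ≥ 67 and < 70 → D+

D+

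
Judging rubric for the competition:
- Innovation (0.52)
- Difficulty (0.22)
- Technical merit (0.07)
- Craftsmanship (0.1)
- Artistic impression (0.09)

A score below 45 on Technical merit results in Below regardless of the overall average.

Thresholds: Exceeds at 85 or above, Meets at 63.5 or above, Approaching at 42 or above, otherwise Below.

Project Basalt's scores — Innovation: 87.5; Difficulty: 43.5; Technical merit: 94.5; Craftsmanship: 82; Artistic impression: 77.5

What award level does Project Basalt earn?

Meets

Technical merit score 94.5 ≥ 45: minimum met.
Weighted total:
  Innovation 87.5 × 0.52 = 45.5
  Difficulty 43.5 × 0.22 = 9.57
  Technical merit 94.5 × 0.07 = 6.615
  Craftsmanship 82 × 0.1 = 8.2
  Artistic impression 77.5 × 0.09 = 6.975
Sum = 76.86
76.86 is ≥ 63.5 and < 85 → Meets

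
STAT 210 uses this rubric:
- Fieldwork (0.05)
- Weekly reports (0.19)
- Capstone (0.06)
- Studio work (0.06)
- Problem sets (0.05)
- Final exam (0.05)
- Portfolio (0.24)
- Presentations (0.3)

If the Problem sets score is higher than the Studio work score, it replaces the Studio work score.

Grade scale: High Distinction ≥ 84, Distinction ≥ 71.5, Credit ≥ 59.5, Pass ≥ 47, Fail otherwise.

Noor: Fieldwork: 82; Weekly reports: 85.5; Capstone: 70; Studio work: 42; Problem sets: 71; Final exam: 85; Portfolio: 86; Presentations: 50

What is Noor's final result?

Problem sets (71) > Studio work (42), so Studio work counts as 71.
Weighted total:
  Fieldwork 82 × 0.05 = 4.1
  Weekly reports 85.5 × 0.19 = 16.245
  Capstone 70 × 0.06 = 4.2
  Studio work 71 × 0.06 = 4.26
  Problem sets 71 × 0.05 = 3.55
  Final exam 85 × 0.05 = 4.25
  Portfolio 86 × 0.24 = 20.64
  Presentations 50 × 0.3 = 15
Sum = 72.245
72.245 is ≥ 71.5 and < 84 → Distinction

Distinction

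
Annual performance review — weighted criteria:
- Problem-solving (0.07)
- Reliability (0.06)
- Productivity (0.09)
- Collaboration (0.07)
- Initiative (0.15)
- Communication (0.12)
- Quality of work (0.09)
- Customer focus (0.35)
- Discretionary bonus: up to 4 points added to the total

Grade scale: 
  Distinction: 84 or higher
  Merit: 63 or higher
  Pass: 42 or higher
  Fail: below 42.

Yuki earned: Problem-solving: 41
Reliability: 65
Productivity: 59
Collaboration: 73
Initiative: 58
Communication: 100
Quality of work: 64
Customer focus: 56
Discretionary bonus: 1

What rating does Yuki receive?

Merit

Weighted total:
  Problem-solving 41 × 0.07 = 2.87
  Reliability 65 × 0.06 = 3.9
  Productivity 59 × 0.09 = 5.31
  Collaboration 73 × 0.07 = 5.11
  Initiative 58 × 0.15 = 8.7
  Communication 100 × 0.12 = 12
  Quality of work 64 × 0.09 = 5.76
  Customer focus 56 × 0.35 = 19.6
Sum = 63.25
Discretionary bonus: 63.25 + 1 = 64.25
64.25 is ≥ 63 and < 84 → Merit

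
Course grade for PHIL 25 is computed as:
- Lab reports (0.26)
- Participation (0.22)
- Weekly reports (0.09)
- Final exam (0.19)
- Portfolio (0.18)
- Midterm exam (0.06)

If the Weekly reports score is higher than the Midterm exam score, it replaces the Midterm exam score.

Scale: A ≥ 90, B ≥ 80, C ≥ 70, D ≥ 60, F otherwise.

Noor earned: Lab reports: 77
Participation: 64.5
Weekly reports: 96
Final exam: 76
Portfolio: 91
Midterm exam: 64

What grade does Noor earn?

C

Weekly reports (96) > Midterm exam (64), so Midterm exam counts as 96.
Weighted total:
  Lab reports 77 × 0.26 = 20.02
  Participation 64.5 × 0.22 = 14.19
  Weekly reports 96 × 0.09 = 8.64
  Final exam 76 × 0.19 = 14.44
  Portfolio 91 × 0.18 = 16.38
  Midterm exam 96 × 0.06 = 5.76
Sum = 79.43
79.43 is ≥ 70 and < 80 → C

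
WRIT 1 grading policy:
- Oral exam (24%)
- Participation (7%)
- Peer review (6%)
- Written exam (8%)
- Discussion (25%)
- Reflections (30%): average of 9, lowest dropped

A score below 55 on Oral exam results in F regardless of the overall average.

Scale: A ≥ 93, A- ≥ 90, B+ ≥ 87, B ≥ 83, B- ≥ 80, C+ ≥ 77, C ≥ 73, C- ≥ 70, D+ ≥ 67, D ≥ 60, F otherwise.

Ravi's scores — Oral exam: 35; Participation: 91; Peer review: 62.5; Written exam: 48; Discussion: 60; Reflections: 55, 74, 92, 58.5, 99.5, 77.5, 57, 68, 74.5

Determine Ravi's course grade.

Reflections: drop 55 → average of remaining 8 = 601/8 = 75.125
Oral exam score 35 < 55: minimum not met.
Weighted total:
  Oral exam 35 × 0.24 = 8.4
  Participation 91 × 0.07 = 6.37
  Peer review 62.5 × 0.06 = 3.75
  Written exam 48 × 0.08 = 3.84
  Discussion 60 × 0.25 = 15
  Reflections 75.125 × 0.3 = 22.5375
Sum = 59.8975
Because the Oral exam minimum was not met, the result is F.

F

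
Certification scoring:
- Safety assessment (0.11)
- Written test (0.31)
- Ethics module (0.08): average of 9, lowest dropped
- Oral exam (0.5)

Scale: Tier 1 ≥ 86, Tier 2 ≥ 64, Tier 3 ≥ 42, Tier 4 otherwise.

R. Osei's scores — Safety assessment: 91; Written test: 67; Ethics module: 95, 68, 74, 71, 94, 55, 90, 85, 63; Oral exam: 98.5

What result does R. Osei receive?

Ethics module: drop 55 → average of remaining 8 = 640/8 = 80
Weighted total:
  Safety assessment 91 × 0.11 = 10.01
  Written test 67 × 0.31 = 20.77
  Ethics module 80 × 0.08 = 6.4
  Oral exam 98.5 × 0.5 = 49.25
Sum = 86.43
86.43 ≥ 86 → Tier 1

Tier 1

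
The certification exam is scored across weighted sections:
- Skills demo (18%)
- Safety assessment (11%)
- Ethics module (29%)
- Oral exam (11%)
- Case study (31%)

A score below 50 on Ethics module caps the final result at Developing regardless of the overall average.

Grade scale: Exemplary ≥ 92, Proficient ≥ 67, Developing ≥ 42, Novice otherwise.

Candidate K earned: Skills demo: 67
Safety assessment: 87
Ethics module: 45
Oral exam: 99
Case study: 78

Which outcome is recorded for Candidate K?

Developing

Ethics module score 45 < 50: minimum not met.
Weighted total:
  Skills demo 67 × 0.18 = 12.06
  Safety assessment 87 × 0.11 = 9.57
  Ethics module 45 × 0.29 = 13.05
  Oral exam 99 × 0.11 = 10.89
  Case study 78 × 0.31 = 24.18
Sum = 69.75
69.75 would be Proficient; cap at Developing applies → Developing.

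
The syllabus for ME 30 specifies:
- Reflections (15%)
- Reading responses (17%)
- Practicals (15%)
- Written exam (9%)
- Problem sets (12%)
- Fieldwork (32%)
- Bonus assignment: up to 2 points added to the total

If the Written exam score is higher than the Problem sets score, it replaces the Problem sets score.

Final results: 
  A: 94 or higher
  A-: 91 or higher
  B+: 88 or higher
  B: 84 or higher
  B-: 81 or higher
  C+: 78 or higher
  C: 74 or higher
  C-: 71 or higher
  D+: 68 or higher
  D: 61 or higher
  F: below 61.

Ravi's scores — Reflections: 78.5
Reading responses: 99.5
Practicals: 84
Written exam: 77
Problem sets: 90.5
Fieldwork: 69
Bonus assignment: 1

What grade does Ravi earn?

Written exam (77) ≤ Problem sets (90.5), so Problem sets stays at 90.5.
Weighted total:
  Reflections 78.5 × 0.15 = 11.775
  Reading responses 99.5 × 0.17 = 16.915
  Practicals 84 × 0.15 = 12.6
  Written exam 77 × 0.09 = 6.93
  Problem sets 90.5 × 0.12 = 10.86
  Fieldwork 69 × 0.32 = 22.08
Sum = 81.16
Bonus assignment: 81.16 + 1 = 82.16
82.16 is ≥ 81 and < 84 → B-

B-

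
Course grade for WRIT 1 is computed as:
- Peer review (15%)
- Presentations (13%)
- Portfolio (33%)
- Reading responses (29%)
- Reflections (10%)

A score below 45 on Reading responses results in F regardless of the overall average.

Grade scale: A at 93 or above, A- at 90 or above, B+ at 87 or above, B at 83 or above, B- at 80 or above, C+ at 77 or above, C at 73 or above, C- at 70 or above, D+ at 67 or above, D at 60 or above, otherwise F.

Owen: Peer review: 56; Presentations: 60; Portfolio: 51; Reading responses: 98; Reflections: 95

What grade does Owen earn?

C-

Reading responses score 98 ≥ 45: minimum met.
Weighted total:
  Peer review 56 × 0.15 = 8.4
  Presentations 60 × 0.13 = 7.8
  Portfolio 51 × 0.33 = 16.83
  Reading responses 98 × 0.29 = 28.42
  Reflections 95 × 0.1 = 9.5
Sum = 70.95
70.95 is ≥ 70 and < 73 → C-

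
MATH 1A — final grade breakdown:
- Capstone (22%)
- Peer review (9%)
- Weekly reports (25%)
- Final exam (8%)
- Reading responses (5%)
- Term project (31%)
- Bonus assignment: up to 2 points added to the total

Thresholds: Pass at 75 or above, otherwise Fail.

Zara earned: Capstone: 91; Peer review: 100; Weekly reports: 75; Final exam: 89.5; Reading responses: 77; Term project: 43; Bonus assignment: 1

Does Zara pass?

Weighted total:
  Capstone 91 × 0.22 = 20.02
  Peer review 100 × 0.09 = 9
  Weekly reports 75 × 0.25 = 18.75
  Final exam 89.5 × 0.08 = 7.16
  Reading responses 77 × 0.05 = 3.85
  Term project 43 × 0.31 = 13.33
Sum = 72.11
Bonus assignment: 72.11 + 1 = 73.11
73.11 < 75 → Fail

Fail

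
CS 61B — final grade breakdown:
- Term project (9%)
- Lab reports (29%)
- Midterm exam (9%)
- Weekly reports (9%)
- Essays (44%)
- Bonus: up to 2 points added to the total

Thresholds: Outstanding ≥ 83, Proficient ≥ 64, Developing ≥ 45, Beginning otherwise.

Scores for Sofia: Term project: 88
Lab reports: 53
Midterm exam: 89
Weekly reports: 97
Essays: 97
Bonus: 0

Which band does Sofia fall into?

Proficient

Weighted total:
  Term project 88 × 0.09 = 7.92
  Lab reports 53 × 0.29 = 15.37
  Midterm exam 89 × 0.09 = 8.01
  Weekly reports 97 × 0.09 = 8.73
  Essays 97 × 0.44 = 42.68
Sum = 82.71
Bonus: 82.71 + 0 = 82.71
82.71 is ≥ 64 and < 83 → Proficient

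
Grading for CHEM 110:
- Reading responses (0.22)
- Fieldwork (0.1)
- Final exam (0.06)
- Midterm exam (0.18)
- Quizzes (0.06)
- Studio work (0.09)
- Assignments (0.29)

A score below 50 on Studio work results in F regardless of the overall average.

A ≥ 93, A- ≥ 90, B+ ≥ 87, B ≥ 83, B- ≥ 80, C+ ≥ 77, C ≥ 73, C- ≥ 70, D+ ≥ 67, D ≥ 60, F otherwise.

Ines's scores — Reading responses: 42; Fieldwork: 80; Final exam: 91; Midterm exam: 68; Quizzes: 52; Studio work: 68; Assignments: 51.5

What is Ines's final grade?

F

Studio work score 68 ≥ 50: minimum met.
Weighted total:
  Reading responses 42 × 0.22 = 9.24
  Fieldwork 80 × 0.1 = 8
  Final exam 91 × 0.06 = 5.46
  Midterm exam 68 × 0.18 = 12.24
  Quizzes 52 × 0.06 = 3.12
  Studio work 68 × 0.09 = 6.12
  Assignments 51.5 × 0.29 = 14.935
Sum = 59.115
59.115 < 60 → F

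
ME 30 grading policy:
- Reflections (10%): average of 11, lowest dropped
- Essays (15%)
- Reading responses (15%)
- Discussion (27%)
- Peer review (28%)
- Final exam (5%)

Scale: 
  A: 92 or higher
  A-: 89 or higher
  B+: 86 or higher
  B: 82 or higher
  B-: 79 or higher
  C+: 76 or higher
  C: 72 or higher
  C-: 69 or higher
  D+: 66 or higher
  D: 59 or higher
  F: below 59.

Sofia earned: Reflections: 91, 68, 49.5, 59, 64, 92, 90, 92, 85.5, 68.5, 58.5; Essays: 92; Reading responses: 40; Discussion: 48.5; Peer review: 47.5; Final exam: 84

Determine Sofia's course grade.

F

Reflections: drop 49.5 → average of remaining 10 = 768.5/10 = 76.85
Weighted total:
  Reflections 76.85 × 0.1 = 7.685
  Essays 92 × 0.15 = 13.8
  Reading responses 40 × 0.15 = 6
  Discussion 48.5 × 0.27 = 13.095
  Peer review 47.5 × 0.28 = 13.3
  Final exam 84 × 0.05 = 4.2
Sum = 58.08
58.08 < 59 → F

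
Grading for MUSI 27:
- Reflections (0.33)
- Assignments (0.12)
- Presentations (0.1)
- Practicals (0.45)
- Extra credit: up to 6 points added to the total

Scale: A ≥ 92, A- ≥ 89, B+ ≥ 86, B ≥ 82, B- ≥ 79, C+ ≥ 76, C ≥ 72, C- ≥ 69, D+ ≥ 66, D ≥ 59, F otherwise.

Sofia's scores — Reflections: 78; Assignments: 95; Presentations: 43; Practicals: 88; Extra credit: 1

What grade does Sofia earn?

Weighted total:
  Reflections 78 × 0.33 = 25.74
  Assignments 95 × 0.12 = 11.4
  Presentations 43 × 0.1 = 4.3
  Practicals 88 × 0.45 = 39.6
Sum = 81.04
Extra credit: 81.04 + 1 = 82.04
82.04 is ≥ 82 and < 86 → B

B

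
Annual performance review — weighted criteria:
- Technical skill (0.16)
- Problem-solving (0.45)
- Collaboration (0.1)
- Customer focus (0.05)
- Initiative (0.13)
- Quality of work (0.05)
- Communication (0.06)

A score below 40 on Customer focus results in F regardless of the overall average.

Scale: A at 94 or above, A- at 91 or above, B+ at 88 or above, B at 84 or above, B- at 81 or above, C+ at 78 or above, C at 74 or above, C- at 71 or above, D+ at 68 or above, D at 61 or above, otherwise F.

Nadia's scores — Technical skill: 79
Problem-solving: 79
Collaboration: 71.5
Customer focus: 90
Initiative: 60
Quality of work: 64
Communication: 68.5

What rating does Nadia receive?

C

Customer focus score 90 ≥ 40: minimum met.
Weighted total:
  Technical skill 79 × 0.16 = 12.64
  Problem-solving 79 × 0.45 = 35.55
  Collaboration 71.5 × 0.1 = 7.15
  Customer focus 90 × 0.05 = 4.5
  Initiative 60 × 0.13 = 7.8
  Quality of work 64 × 0.05 = 3.2
  Communication 68.5 × 0.06 = 4.11
Sum = 74.95
74.95 is ≥ 74 and < 78 → C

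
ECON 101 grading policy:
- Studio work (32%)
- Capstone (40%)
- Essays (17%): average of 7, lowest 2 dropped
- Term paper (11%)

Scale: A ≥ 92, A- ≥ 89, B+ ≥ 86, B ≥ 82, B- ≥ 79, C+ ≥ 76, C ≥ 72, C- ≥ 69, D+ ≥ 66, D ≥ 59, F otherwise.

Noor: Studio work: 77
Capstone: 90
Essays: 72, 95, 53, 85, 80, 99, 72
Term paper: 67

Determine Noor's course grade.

Essays: drop 53, 72 → average of remaining 5 = 431/5 = 86.2
Weighted total:
  Studio work 77 × 0.32 = 24.64
  Capstone 90 × 0.4 = 36
  Essays 86.2 × 0.17 = 14.654
  Term paper 67 × 0.11 = 7.37
Sum = 82.664
82.664 is ≥ 82 and < 86 → B

B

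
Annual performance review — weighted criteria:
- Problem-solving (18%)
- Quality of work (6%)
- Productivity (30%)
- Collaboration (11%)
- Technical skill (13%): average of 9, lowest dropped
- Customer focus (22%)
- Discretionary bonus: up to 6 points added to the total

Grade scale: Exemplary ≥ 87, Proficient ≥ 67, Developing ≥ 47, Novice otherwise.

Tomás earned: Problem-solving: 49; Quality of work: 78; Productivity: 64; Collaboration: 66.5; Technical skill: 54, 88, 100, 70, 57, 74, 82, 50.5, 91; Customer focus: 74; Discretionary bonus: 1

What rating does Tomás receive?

Technical skill: drop 50.5 → average of remaining 8 = 616/8 = 77
Weighted total:
  Problem-solving 49 × 0.18 = 8.82
  Quality of work 78 × 0.06 = 4.68
  Productivity 64 × 0.3 = 19.2
  Collaboration 66.5 × 0.11 = 7.315
  Technical skill 77 × 0.13 = 10.01
  Customer focus 74 × 0.22 = 16.28
Sum = 66.305
Discretionary bonus: 66.305 + 1 = 67.305
67.305 is ≥ 67 and < 87 → Proficient

Proficient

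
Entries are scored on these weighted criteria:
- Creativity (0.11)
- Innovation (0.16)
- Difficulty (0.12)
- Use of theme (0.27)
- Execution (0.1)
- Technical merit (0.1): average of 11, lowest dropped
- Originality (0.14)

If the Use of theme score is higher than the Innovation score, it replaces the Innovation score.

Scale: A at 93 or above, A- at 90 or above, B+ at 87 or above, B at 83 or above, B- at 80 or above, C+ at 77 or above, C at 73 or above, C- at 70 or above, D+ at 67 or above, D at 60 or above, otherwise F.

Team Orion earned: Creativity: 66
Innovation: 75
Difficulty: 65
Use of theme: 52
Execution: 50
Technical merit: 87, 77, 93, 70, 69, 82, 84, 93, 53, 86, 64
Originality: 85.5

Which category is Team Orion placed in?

Technical merit: drop 53 → average of remaining 10 = 805/10 = 80.5
Use of theme (52) ≤ Innovation (75), so Innovation stays at 75.
Weighted total:
  Creativity 66 × 0.11 = 7.26
  Innovation 75 × 0.16 = 12
  Difficulty 65 × 0.12 = 7.8
  Use of theme 52 × 0.27 = 14.04
  Execution 50 × 0.1 = 5
  Technical merit 80.5 × 0.1 = 8.05
  Originality 85.5 × 0.14 = 11.97
Sum = 66.12
66.12 is ≥ 60 and < 67 → D

D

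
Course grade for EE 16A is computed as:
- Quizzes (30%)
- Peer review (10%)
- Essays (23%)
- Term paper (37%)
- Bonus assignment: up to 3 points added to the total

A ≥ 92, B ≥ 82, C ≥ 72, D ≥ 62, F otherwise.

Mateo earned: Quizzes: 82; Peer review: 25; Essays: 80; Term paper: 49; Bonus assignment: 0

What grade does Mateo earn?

Weighted total:
  Quizzes 82 × 0.3 = 24.6
  Peer review 25 × 0.1 = 2.5
  Essays 80 × 0.23 = 18.4
  Term paper 49 × 0.37 = 18.13
Sum = 63.63
Bonus assignment: 63.63 + 0 = 63.63
63.63 is ≥ 62 and < 72 → D

D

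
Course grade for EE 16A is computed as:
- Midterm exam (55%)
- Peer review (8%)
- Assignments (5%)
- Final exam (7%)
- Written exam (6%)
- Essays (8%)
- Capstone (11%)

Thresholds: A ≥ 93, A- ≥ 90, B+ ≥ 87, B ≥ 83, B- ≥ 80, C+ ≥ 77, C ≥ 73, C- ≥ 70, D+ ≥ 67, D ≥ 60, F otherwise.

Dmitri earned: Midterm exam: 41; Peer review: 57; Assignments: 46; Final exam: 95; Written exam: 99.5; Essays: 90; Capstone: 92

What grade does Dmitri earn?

F

Weighted total:
  Midterm exam 41 × 0.55 = 22.55
  Peer review 57 × 0.08 = 4.56
  Assignments 46 × 0.05 = 2.3
  Final exam 95 × 0.07 = 6.65
  Written exam 99.5 × 0.06 = 5.97
  Essays 90 × 0.08 = 7.2
  Capstone 92 × 0.11 = 10.12
Sum = 59.35
59.35 < 60 → F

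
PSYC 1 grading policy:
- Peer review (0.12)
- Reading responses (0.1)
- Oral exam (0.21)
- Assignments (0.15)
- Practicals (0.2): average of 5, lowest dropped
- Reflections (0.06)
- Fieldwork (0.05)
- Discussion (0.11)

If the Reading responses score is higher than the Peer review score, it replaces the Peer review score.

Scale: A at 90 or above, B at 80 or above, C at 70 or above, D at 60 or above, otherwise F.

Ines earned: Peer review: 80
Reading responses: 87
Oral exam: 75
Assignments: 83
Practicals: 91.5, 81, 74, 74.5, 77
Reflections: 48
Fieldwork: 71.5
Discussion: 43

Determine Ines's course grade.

C

Practicals: drop 74 → average of remaining 4 = 324/4 = 81
Reading responses (87) > Peer review (80), so Peer review counts as 87.
Weighted total:
  Peer review 87 × 0.12 = 10.44
  Reading responses 87 × 0.1 = 8.7
  Oral exam 75 × 0.21 = 15.75
  Assignments 83 × 0.15 = 12.45
  Practicals 81 × 0.2 = 16.2
  Reflections 48 × 0.06 = 2.88
  Fieldwork 71.5 × 0.05 = 3.575
  Discussion 43 × 0.11 = 4.73
Sum = 74.725
74.725 is ≥ 70 and < 80 → C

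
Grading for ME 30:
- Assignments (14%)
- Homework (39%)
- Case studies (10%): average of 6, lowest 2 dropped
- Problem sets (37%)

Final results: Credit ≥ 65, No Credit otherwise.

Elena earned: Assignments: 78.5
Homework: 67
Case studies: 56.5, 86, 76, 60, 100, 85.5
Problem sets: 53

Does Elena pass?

Case studies: drop 56.5, 60 → average of remaining 4 = 347.5/4 = 86.875
Weighted total:
  Assignments 78.5 × 0.14 = 10.99
  Homework 67 × 0.39 = 26.13
  Case studies 86.875 × 0.1 = 8.6875
  Problem sets 53 × 0.37 = 19.61
Sum = 65.4175
65.4175 ≥ 65 → Credit

Credit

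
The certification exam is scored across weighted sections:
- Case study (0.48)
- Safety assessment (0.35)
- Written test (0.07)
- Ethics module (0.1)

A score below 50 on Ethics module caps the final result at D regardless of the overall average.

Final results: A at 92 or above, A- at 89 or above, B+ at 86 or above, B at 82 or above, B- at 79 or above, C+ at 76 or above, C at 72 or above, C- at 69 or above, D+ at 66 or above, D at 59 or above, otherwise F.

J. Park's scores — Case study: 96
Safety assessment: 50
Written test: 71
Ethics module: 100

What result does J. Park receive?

C+

Ethics module score 100 ≥ 50: minimum met.
Weighted total:
  Case study 96 × 0.48 = 46.08
  Safety assessment 50 × 0.35 = 17.5
  Written test 71 × 0.07 = 4.97
  Ethics module 100 × 0.1 = 10
Sum = 78.55
78.55 is ≥ 76 and < 79 → C+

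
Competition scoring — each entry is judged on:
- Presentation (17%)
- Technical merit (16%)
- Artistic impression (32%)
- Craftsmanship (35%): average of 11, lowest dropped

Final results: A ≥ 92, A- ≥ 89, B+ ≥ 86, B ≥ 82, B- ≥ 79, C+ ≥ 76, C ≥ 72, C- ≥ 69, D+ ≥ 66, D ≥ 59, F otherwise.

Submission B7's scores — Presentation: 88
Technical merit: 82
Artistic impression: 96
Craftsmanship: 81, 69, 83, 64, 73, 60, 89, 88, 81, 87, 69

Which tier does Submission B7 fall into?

B+

Craftsmanship: drop 60 → average of remaining 10 = 784/10 = 78.4
Weighted total:
  Presentation 88 × 0.17 = 14.96
  Technical merit 82 × 0.16 = 13.12
  Artistic impression 96 × 0.32 = 30.72
  Craftsmanship 78.4 × 0.35 = 27.44
Sum = 86.24
86.24 is ≥ 86 and < 89 → B+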